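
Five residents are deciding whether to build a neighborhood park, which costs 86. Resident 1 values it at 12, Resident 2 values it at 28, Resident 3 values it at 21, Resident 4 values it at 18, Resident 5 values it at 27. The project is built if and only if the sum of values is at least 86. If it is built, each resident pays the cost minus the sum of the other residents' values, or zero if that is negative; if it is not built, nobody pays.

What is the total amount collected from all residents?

16

Total value 106 ≥ cost 86, so it is built.
Resident 1: others sum to 94; max(0, 86 - 94) = 0.
Resident 2: others sum to 78; max(0, 86 - 78) = 8.
Resident 3: others sum to 85; max(0, 86 - 85) = 1.
Resident 4: others sum to 88; max(0, 86 - 88) = 0.
Resident 5: others sum to 79; max(0, 86 - 79) = 7.
Total collected = 0 + 8 + 1 + 0 + 7 = 16.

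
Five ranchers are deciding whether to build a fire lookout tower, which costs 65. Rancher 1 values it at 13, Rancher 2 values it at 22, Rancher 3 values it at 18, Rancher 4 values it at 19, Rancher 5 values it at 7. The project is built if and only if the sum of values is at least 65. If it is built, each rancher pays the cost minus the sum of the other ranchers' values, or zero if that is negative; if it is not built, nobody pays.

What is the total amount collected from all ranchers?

17

Total value 79 ≥ cost 65, so it is built.
Rancher 1: others sum to 66; max(0, 65 - 66) = 0.
Rancher 2: others sum to 57; max(0, 65 - 57) = 8.
Rancher 3: others sum to 61; max(0, 65 - 61) = 4.
Rancher 4: others sum to 60; max(0, 65 - 60) = 5.
Rancher 5: others sum to 72; max(0, 65 - 72) = 0.
Total collected = 0 + 8 + 4 + 5 + 0 = 17.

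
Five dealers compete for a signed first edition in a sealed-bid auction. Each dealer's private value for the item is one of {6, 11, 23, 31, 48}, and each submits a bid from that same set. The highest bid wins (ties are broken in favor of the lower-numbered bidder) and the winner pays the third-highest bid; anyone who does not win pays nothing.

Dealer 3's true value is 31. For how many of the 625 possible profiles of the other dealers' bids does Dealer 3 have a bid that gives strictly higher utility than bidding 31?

Others bid (6, 6, 6, 48): truth gives 0; bid 48 gives 25 > 0. Violating.
Others bid (6, 6, 11, 48): truth gives 0; bid 48 gives 20 > 0. Violating.
Others bid (6, 6, 23, 48): truth gives 0; bid 48 gives 8 > 0. Violating.
Others bid (6, 6, 48, 6): truth gives 0; bid 48 gives 25 > 0. Violating.
Others bid (6, 6, 6, 6): truth gives 25; no alternative beats it.
Others bid (6, 6, 6, 11): truth gives 25; no alternative beats it.
(Checking all 625 profiles: 108 have a profitable deviation, 517 do not.)

108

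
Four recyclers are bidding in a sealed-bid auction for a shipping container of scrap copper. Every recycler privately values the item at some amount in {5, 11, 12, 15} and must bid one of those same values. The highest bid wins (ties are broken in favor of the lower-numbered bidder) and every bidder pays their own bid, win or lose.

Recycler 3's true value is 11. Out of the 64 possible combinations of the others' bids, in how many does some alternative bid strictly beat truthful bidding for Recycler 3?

Others bid (5, 5, 12): truth gives -11; bid 12 gives -1 > -11. Violating.
Others bid (5, 5, 15): truth gives -11; bid 15 gives -4 > -11. Violating.
Others bid (5, 11, 5): truth gives -11; bid 12 gives -1 > -11. Violating.
Others bid (5, 11, 11): truth gives -11; bid 12 gives -1 > -11. Violating.
Others bid (5, 5, 5): truth gives 0; no alternative beats it.
Others bid (5, 5, 11): truth gives 0; no alternative beats it.
(Checking all 64 profiles: 62 have a profitable deviation, 2 do not.)

62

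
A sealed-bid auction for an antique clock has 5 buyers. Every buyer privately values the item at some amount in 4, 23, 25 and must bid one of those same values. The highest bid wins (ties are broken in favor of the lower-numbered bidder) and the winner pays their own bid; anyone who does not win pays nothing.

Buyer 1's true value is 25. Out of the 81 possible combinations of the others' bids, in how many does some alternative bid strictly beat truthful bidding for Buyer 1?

Others bid (4, 4, 4, 4): truth gives 0; bid 4 gives 21 > 0. Violating.
Others bid (4, 4, 4, 23): truth gives 0; bid 23 gives 2 > 0. Violating.
Others bid (4, 4, 23, 4): truth gives 0; bid 23 gives 2 > 0. Violating.
Others bid (4, 4, 23, 23): truth gives 0; bid 23 gives 2 > 0. Violating.
Others bid (4, 4, 4, 25): truth gives 0; no alternative beats it.
Others bid (4, 4, 23, 25): truth gives 0; no alternative beats it.
(Checking all 81 profiles: 16 have a profitable deviation, 65 do not.)

16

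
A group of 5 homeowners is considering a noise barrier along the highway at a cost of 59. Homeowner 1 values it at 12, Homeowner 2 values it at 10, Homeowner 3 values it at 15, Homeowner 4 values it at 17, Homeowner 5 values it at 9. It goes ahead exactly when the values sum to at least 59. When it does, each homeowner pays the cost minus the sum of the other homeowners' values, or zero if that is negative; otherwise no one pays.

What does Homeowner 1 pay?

8

Total value 63 ≥ cost 59, so the project is built.
The other homeowners' values sum to 51.
Cost minus that sum is 59 - 51 = 8.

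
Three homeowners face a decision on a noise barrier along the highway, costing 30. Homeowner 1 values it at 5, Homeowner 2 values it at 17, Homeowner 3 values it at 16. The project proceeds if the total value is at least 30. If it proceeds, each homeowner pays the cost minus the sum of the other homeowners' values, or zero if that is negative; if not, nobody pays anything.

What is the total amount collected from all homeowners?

Total value 38 ≥ cost 30, so it is built.
Homeowner 1: others sum to 33; max(0, 30 - 33) = 0.
Homeowner 2: others sum to 21; max(0, 30 - 21) = 9.
Homeowner 3: others sum to 22; max(0, 30 - 22) = 8.
Total collected = 0 + 9 + 8 = 17.

17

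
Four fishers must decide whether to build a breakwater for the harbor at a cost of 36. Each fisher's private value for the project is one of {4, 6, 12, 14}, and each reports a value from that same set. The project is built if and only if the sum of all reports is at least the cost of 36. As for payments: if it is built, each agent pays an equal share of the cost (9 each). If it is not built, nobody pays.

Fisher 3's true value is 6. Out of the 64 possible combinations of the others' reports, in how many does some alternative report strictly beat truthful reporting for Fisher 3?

9

Others report (4, 12, 14): truth gives -3; report 4 gives 0 > -3. Violating.
Others report (4, 14, 12): truth gives -3; report 4 gives 0 > -3. Violating.
Others report (6, 12, 12): truth gives -3; report 4 gives 0 > -3. Violating.
Others report (12, 4, 14): truth gives -3; report 4 gives 0 > -3. Violating.
Others report (4, 4, 4): truth gives 0; no alternative beats it.
Others report (4, 4, 6): truth gives 0; no alternative beats it.
(Checking all 64 profiles: 9 have a profitable deviation, 55 do not.)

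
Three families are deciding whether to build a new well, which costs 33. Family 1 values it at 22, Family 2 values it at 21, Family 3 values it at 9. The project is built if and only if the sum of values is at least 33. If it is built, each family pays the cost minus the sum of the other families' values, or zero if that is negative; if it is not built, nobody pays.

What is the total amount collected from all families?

Total value 52 ≥ cost 33, so it is built.
Family 1: others sum to 30; max(0, 33 - 30) = 3.
Family 2: others sum to 31; max(0, 33 - 31) = 2.
Family 3: others sum to 43; max(0, 33 - 43) = 0.
Total collected = 3 + 2 + 0 = 5.

5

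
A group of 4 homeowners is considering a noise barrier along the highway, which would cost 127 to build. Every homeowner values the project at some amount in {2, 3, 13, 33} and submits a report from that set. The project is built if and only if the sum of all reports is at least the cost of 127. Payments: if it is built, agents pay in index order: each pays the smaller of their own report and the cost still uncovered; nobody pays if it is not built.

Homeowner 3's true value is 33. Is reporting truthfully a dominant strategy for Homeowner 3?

Yes

Check each profile of the others' reports and compare truth against every alternative report.
Others report (2, 2, 2): truth gives 0, best alternative gives 0.
Others report (2, 2, 3): truth gives 0, best alternative gives 0.
Others report (2, 2, 13): truth gives 0, best alternative gives 0.
Others report (2, 2, 33): truth gives 0, best alternative gives 0.
Others report (2, 3, 2): truth gives 0, best alternative gives 0.
Others report (2, 3, 3): truth gives 0, best alternative gives 0.
(Remaining 58 profiles checked similarly; truth is weakly best in each.)
In every case the truthful report is at least as good as any alternative, so it is a dominant strategy.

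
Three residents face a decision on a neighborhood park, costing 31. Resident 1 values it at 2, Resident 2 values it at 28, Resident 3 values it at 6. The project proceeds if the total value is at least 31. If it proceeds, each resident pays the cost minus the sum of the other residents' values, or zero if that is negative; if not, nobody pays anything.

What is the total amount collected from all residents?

Total value 36 ≥ cost 31, so it is built.
Resident 1: others sum to 34; max(0, 31 - 34) = 0.
Resident 2: others sum to 8; max(0, 31 - 8) = 23.
Resident 3: others sum to 30; max(0, 31 - 30) = 1.
Total collected = 0 + 23 + 1 = 24.

24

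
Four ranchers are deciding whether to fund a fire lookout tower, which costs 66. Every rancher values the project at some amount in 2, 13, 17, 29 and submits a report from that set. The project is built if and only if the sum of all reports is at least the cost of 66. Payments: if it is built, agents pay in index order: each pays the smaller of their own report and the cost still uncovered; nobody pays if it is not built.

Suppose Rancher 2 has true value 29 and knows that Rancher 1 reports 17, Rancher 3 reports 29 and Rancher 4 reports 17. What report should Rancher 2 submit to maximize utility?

Report 2: project not built, utility 0.
Report 13: project built, pays 13, utility 29 - 13 = 16.
Report 17: project built, pays 17, utility 29 - 17 = 12.
Report 29: project built, pays 29, utility 29 - 29 = 0.
The best choice is 13 with utility 16.

13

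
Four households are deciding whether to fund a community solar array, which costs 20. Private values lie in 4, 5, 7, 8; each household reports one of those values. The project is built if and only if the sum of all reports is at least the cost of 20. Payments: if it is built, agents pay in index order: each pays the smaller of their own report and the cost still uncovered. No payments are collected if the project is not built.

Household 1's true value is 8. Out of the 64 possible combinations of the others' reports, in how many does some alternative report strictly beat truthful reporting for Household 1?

63

Others report (4, 4, 5): truth gives 0; report 7 gives 1 > 0. Violating.
Others report (4, 4, 7): truth gives 0; report 5 gives 3 > 0. Violating.
Others report (4, 4, 8): truth gives 0; report 4 gives 4 > 0. Violating.
Others report (4, 5, 4): truth gives 0; report 7 gives 1 > 0. Violating.
Others report (4, 4, 4): truth gives 0; no alternative beats it.
(Checking all 64 profiles: 63 have a profitable deviation, 1 does not.)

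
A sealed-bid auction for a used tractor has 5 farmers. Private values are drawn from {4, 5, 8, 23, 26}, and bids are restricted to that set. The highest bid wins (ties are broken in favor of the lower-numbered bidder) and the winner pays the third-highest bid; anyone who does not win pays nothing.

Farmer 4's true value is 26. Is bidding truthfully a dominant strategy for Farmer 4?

Check each profile of the others' bids and compare truth against every alternative bid.
Others bid (4, 4, 4, 26): truth gives 22, best alternative gives 0.
Others bid (4, 4, 23, 4): truth gives 22, best alternative gives 0.
Others bid (4, 23, 4, 4): truth gives 22, best alternative gives 0.
Others bid (23, 4, 4, 4): truth gives 22, best alternative gives 0.
Others bid (4, 4, 5, 26): truth gives 21, best alternative gives 0.
Others bid (4, 4, 23, 5): truth gives 21, best alternative gives 0.
(Remaining 619 profiles checked similarly; truth is weakly best in each.)
In every case the truthful bid is at least as good as any alternative, so it is a dominant strategy.

Yes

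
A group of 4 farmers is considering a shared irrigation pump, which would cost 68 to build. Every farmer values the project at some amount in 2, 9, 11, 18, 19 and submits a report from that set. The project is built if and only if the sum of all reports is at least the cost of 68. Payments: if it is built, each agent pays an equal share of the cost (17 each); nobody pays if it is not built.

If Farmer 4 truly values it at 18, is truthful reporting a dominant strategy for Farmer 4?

Consider the case where Farmer 1 reports 11, Farmer 2 reports 19 and Farmer 3 reports 19.
Truthful report 18: project not built, utility 0.
Report 19 instead: project built, pays 17, utility 18 - 17 = 1.
Since 1 > 0, reporting 19 is strictly better here, so truthful reporting is not dominant.

No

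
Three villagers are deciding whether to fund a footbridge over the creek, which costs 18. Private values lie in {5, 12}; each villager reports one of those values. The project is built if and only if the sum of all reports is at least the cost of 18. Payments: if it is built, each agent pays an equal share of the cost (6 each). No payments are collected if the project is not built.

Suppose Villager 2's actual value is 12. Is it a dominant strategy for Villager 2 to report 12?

Yes

Check each profile of the others' reports and compare truth against every alternative report.
Others report (5, 5): truth gives 6, best alternative gives 0.
Others report (5, 12): truth gives 6, best alternative gives 6.
Others report (12, 5): truth gives 6, best alternative gives 6.
Others report (12, 12): truth gives 6, best alternative gives 6.
In every case the truthful report is at least as good as any alternative, so it is a dominant strategy.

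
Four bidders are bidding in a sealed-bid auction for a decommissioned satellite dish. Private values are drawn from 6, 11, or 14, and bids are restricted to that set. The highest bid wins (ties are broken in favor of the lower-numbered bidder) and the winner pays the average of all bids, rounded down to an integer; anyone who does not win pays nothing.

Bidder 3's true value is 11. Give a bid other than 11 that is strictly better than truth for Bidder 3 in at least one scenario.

14

Suppose Bidder 1 bids 6, Bidder 2 bids 6 and Bidder 4 bids 14.
Bid 11: loses, pays 0, utility 0.
Bid 14: wins, pays 10, utility 11 - 10 = 1.
So bidding 14 beats truth here (1 > 0).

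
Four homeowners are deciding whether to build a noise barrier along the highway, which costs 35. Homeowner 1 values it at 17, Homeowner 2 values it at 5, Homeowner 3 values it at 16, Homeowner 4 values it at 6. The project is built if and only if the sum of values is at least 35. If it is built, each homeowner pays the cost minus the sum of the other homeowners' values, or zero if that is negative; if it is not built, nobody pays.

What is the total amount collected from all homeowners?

15

Total value 44 ≥ cost 35, so it is built.
Homeowner 1: others sum to 27; max(0, 35 - 27) = 8.
Homeowner 2: others sum to 39; max(0, 35 - 39) = 0.
Homeowner 3: others sum to 28; max(0, 35 - 28) = 7.
Homeowner 4: others sum to 38; max(0, 35 - 38) = 0.
Total collected = 8 + 0 + 7 + 0 = 15.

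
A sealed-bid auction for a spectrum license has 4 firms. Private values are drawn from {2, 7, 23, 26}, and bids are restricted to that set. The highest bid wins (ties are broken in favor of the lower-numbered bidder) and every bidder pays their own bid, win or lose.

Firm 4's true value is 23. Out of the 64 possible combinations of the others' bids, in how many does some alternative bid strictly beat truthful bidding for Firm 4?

57

Others bid (2, 2, 2): truth gives 0; bid 7 gives 16 > 0. Violating.
Others bid (2, 2, 23): truth gives -23; bid 2 gives -2 > -23. Violating.
Others bid (2, 2, 26): truth gives -23; bid 2 gives -2 > -23. Violating.
Others bid (2, 7, 23): truth gives -23; bid 2 gives -2 > -23. Violating.
Others bid (2, 2, 7): truth gives 0; no alternative beats it.
Others bid (2, 7, 2): truth gives 0; no alternative beats it.
(Checking all 64 profiles: 57 have a profitable deviation, 7 do not.)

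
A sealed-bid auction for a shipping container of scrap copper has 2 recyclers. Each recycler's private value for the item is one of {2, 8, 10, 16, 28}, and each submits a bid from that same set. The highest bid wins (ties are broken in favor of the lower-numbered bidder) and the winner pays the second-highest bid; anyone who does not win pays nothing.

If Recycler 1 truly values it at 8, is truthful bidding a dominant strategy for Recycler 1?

Check each profile of the others' bids and compare truth against every alternative bid.
Others bid (2): truth gives 6, best alternative gives 6.
Others bid (8): truth gives 0, best alternative gives 0.
Others bid (10): truth gives 0, best alternative gives 0.
Others bid (16): truth gives 0, best alternative gives 0.
Others bid (28): truth gives 0, best alternative gives 0.
In every case the truthful bid is at least as good as any alternative, so it is a dominant strategy.

Yes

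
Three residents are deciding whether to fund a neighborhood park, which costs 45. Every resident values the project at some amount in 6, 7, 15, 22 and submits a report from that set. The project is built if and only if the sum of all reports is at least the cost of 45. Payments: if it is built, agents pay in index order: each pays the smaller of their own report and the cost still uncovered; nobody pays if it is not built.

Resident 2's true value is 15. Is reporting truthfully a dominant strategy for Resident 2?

Consider the case where Resident 1 reports 22 and Resident 3 reports 22.
Truthful report 15: project built, pays 15, utility 15 - 15 = 0.
Report 6 instead: project built, pays 6, utility 15 - 6 = 9.
Since 9 > 0, reporting 6 is strictly better here, so truthful reporting is not dominant.

No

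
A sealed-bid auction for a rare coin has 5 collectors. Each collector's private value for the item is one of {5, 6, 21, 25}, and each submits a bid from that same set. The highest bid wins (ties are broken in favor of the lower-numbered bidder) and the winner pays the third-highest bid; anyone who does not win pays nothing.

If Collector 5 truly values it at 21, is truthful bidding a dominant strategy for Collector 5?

Consider the case where Collector 1 bids 5, Collector 2 bids 5, Collector 3 bids 5 and Collector 4 bids 21.
Truthful bid 21: loses, pays 0, utility 0.
Bid 25 instead: wins, pays 5, utility 21 - 5 = 16.
Since 16 > 0, bidding 25 is strictly better here, so truthful bidding is not dominant.

No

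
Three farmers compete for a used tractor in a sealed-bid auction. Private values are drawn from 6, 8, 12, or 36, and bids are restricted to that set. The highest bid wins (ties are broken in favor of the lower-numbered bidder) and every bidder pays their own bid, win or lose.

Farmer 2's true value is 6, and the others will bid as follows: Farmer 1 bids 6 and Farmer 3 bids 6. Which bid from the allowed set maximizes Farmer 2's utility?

Bid 6: loses but pays 6, utility -6.
Bid 8: wins, pays 8, utility 6 - 8 = -2.
Bid 12: wins, pays 12, utility 6 - 12 = -6.
Bid 36: wins, pays 36, utility 6 - 36 = -30.
The best choice is 8 with utility -2.

8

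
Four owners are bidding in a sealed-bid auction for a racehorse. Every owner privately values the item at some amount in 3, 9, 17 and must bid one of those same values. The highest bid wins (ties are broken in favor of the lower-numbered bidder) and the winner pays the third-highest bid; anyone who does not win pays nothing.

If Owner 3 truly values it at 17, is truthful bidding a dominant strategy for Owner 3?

Check each profile of the others' bids and compare truth against every alternative bid.
Others bid (3, 3, 17): truth gives 14, best alternative gives 0.
Others bid (3, 9, 3): truth gives 14, best alternative gives 0.
Others bid (9, 3, 3): truth gives 14, best alternative gives 0.
Others bid (3, 9, 9): truth gives 8, best alternative gives 0.
Others bid (3, 9, 17): truth gives 8, best alternative gives 0.
Others bid (9, 3, 9): truth gives 8, best alternative gives 0.
(Remaining 21 profiles checked similarly; truth is weakly best in each.)
In every case the truthful bid is at least as good as any alternative, so it is a dominant strategy.

Yes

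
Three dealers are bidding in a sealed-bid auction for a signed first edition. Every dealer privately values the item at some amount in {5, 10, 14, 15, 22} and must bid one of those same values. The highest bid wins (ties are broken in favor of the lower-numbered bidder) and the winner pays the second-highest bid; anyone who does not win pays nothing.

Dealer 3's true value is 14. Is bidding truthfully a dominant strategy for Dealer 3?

Check each profile of the others' bids and compare truth against every alternative bid.
Others bid (5, 5): truth gives 9, best alternative gives 9.
Others bid (5, 10): truth gives 4, best alternative gives 4.
Others bid (10, 5): truth gives 4, best alternative gives 4.
Others bid (10, 10): truth gives 4, best alternative gives 4.
Others bid (5, 14): truth gives 0, best alternative gives 0.
Others bid (5, 15): truth gives 0, best alternative gives 0.
(Remaining 19 profiles checked similarly; truth is weakly best in each.)
In every case the truthful bid is at least as good as any alternative, so it is a dominant strategy.

Yes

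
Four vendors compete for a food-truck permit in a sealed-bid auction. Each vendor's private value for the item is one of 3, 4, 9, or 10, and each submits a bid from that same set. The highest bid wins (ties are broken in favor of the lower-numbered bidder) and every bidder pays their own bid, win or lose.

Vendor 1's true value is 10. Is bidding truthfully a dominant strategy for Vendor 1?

No

Consider the case where Vendor 2 bids 3, Vendor 3 bids 3 and Vendor 4 bids 3.
Truthful bid 10: wins, pays 10, utility 10 - 10 = 0.
Bid 3 instead: wins, pays 3, utility 10 - 3 = 7.
Since 7 > 0, bidding 3 is strictly better here, so truthful bidding is not dominant.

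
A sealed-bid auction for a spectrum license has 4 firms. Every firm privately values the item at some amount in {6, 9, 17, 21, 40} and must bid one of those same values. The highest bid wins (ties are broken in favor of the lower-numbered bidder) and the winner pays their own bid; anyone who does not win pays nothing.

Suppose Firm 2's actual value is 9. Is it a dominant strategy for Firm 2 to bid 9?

Check each profile of the others' bids and compare truth against every alternative bid.
Others bid (6, 6, 6): truth gives 0, best alternative gives 0.
Others bid (6, 6, 9): truth gives 0, best alternative gives 0.
Others bid (6, 6, 17): truth gives 0, best alternative gives 0.
Others bid (6, 6, 21): truth gives 0, best alternative gives 0.
Others bid (6, 6, 40): truth gives 0, best alternative gives 0.
Others bid (6, 9, 6): truth gives 0, best alternative gives 0.
(Remaining 119 profiles checked similarly; truth is weakly best in each.)
In every case the truthful bid is at least as good as any alternative, so it is a dominant strategy.

Yes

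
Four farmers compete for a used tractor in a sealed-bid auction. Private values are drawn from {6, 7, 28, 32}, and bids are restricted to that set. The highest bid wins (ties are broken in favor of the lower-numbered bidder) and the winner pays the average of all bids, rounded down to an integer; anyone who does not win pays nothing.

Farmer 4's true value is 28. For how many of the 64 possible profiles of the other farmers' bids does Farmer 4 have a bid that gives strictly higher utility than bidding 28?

Others bid (6, 6, 6): truth gives 17; bid 7 gives 22 > 17. Violating.
Others bid (6, 6, 28): truth gives 0; bid 32 gives 10 > 0. Violating.
Others bid (6, 7, 28): truth gives 0; bid 32 gives 10 > 0. Violating.
Others bid (6, 28, 6): truth gives 0; bid 32 gives 10 > 0. Violating.
Others bid (6, 6, 7): truth gives 17; no alternative beats it.
Others bid (6, 6, 32): truth gives 0; no alternative beats it.
(Checking all 64 profiles: 19 have a profitable deviation, 45 do not.)

19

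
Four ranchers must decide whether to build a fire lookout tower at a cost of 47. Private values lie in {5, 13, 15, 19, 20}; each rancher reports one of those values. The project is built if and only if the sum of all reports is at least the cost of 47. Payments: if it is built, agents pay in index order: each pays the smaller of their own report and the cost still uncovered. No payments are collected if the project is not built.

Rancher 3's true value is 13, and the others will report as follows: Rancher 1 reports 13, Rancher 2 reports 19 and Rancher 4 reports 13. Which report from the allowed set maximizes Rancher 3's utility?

Report 5: project built, pays 5, utility 13 - 5 = 8.
Report 13: project built, pays 13, utility 13 - 13 = 0.
Report 15: project built, pays 15, utility 13 - 15 = -2.
Report 19: project built, pays 15, utility 13 - 15 = -2.
Report 20: project built, pays 15, utility 13 - 15 = -2.
The best choice is 5 with utility 8.

5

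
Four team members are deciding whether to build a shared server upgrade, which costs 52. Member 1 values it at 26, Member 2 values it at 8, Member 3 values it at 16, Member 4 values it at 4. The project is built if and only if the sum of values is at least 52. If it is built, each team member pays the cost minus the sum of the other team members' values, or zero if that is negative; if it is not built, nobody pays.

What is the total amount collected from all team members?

Total value 54 ≥ cost 52, so it is built.
Member 1: others sum to 28; max(0, 52 - 28) = 24.
Member 2: others sum to 46; max(0, 52 - 46) = 6.
Member 3: others sum to 38; max(0, 52 - 38) = 14.
Member 4: others sum to 50; max(0, 52 - 50) = 2.
Total collected = 24 + 6 + 14 + 2 = 46.

46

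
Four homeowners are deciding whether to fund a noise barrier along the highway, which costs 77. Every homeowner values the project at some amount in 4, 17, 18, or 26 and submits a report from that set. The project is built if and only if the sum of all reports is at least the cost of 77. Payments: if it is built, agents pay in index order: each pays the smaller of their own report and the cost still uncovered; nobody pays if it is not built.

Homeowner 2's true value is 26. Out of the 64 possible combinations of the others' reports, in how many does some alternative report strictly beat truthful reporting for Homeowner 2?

Others report (17, 17, 26): truth gives 0; report 17 gives 9 > 0. Violating.
Others report (17, 18, 26): truth gives 0; report 17 gives 9 > 0. Violating.
Others report (17, 26, 17): truth gives 0; report 17 gives 9 > 0. Violating.
Others report (17, 26, 18): truth gives 0; report 17 gives 9 > 0. Violating.
Others report (4, 4, 4): truth gives 0; no alternative beats it.
Others report (4, 4, 17): truth gives 0; no alternative beats it.
(Checking all 64 profiles: 19 have a profitable deviation, 45 do not.)

19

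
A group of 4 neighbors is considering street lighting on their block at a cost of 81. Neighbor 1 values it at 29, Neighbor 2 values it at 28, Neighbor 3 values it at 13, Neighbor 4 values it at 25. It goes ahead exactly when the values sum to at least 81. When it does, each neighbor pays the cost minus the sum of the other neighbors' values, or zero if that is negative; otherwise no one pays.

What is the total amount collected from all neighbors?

Total value 95 ≥ cost 81, so it is built.
Neighbor 1: others sum to 66; max(0, 81 - 66) = 15.
Neighbor 2: others sum to 67; max(0, 81 - 67) = 14.
Neighbor 3: others sum to 82; max(0, 81 - 82) = 0.
Neighbor 4: others sum to 70; max(0, 81 - 70) = 11.
Total collected = 15 + 14 + 0 + 11 = 40.

40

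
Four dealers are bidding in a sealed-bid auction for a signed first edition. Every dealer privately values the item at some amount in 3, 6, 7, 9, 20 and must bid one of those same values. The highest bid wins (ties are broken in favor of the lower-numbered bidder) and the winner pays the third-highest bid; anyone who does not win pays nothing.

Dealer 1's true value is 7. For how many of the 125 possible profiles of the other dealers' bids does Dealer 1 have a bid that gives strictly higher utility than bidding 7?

24

Others bid (3, 3, 9): truth gives 0; bid 9 gives 4 > 0. Violating.
Others bid (3, 3, 20): truth gives 0; bid 20 gives 4 > 0. Violating.
Others bid (3, 6, 9): truth gives 0; bid 9 gives 1 > 0. Violating.
Others bid (3, 6, 20): truth gives 0; bid 20 gives 1 > 0. Violating.
Others bid (3, 3, 3): truth gives 4; no alternative beats it.
Others bid (3, 3, 6): truth gives 4; no alternative beats it.
(Checking all 125 profiles: 24 have a profitable deviation, 101 do not.)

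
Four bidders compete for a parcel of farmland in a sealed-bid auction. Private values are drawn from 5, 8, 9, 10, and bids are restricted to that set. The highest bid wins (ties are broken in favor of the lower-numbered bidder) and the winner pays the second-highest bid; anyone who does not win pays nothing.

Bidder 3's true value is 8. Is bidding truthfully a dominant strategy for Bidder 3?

Check each profile of the others' bids and compare truth against every alternative bid.
Others bid (5, 5, 5): truth gives 3, best alternative gives 3.
Others bid (5, 5, 8): truth gives 0, best alternative gives 0.
Others bid (5, 5, 9): truth gives 0, best alternative gives 0.
Others bid (5, 5, 10): truth gives 0, best alternative gives 0.
Others bid (5, 8, 5): truth gives 0, best alternative gives 0.
Others bid (5, 8, 8): truth gives 0, best alternative gives 0.
(Remaining 58 profiles checked similarly; truth is weakly best in each.)
In every case the truthful bid is at least as good as any alternative, so it is a dominant strategy.

Yes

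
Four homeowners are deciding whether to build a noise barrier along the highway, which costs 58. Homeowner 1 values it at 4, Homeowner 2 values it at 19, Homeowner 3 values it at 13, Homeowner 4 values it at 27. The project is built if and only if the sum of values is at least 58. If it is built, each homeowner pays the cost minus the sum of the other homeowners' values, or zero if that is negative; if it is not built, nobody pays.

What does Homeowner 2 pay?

14

Total value 63 ≥ cost 58, so the project is built.
The other homeowners' values sum to 44.
Cost minus that sum is 58 - 44 = 14.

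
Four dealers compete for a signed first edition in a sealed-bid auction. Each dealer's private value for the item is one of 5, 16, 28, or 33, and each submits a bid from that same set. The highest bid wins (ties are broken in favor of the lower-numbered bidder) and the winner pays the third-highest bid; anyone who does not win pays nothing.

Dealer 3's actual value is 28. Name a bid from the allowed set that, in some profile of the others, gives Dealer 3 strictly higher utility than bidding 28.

33

Suppose Dealer 1 bids 5, Dealer 2 bids 5 and Dealer 4 bids 33.
Bid 28: loses, pays 0, utility 0.
Bid 33: wins, pays 5, utility 28 - 5 = 23.
So bidding 33 beats truth here (23 > 0).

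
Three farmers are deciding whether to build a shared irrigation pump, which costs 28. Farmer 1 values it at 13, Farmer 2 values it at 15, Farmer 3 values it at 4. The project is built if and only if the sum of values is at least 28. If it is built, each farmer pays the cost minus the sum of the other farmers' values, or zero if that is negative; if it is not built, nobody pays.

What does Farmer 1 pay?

9

Total value 32 ≥ cost 28, so the project is built.
The other farmers' values sum to 19.
Cost minus that sum is 28 - 19 = 9.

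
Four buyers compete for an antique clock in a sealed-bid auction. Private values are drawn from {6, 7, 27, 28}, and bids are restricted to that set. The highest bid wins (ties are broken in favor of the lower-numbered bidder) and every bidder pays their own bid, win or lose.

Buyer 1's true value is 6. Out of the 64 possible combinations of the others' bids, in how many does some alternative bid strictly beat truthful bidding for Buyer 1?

Others bid (6, 6, 7): truth gives -6; bid 7 gives -1 > -6. Violating.
Others bid (6, 7, 6): truth gives -6; bid 7 gives -1 > -6. Violating.
Others bid (6, 7, 7): truth gives -6; bid 7 gives -1 > -6. Violating.
Others bid (7, 6, 6): truth gives -6; bid 7 gives -1 > -6. Violating.
Others bid (6, 6, 6): truth gives 0; no alternative beats it.
Others bid (6, 6, 27): truth gives -6; no alternative beats it.
(Checking all 64 profiles: 7 have a profitable deviation, 57 do not.)

7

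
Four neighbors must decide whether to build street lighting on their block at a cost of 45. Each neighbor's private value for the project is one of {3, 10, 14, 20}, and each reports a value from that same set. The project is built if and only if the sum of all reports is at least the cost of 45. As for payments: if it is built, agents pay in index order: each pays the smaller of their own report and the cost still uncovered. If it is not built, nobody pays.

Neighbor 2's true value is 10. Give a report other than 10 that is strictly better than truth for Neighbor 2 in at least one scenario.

3

Suppose Neighbor 1 reports 3, Neighbor 3 reports 20 and Neighbor 4 reports 20.
Report 10: project built, pays 10, utility 10 - 10 = 0.
Report 3: project built, pays 3, utility 10 - 3 = 7.
So reporting 3 beats truth here (7 > 0).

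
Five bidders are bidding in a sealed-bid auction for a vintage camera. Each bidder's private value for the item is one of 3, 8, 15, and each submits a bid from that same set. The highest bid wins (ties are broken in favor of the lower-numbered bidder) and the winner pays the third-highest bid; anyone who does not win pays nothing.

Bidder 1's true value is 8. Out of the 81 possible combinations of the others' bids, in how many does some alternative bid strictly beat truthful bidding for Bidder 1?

4

Others bid (3, 3, 3, 15): truth gives 0; bid 15 gives 5 > 0. Violating.
Others bid (3, 3, 15, 3): truth gives 0; bid 15 gives 5 > 0. Violating.
Others bid (3, 15, 3, 3): truth gives 0; bid 15 gives 5 > 0. Violating.
Others bid (15, 3, 3, 3): truth gives 0; bid 15 gives 5 > 0. Violating.
Others bid (3, 3, 3, 3): truth gives 5; no alternative beats it.
Others bid (3, 3, 3, 8): truth gives 5; no alternative beats it.
(Checking all 81 profiles: 4 have a profitable deviation, 77 do not.)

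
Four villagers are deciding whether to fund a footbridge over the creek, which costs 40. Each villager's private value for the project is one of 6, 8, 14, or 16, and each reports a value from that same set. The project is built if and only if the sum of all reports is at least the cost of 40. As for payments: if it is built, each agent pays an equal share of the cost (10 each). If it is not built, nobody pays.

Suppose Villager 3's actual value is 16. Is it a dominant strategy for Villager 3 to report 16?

Yes

Check each profile of the others' reports and compare truth against every alternative report.
Others report (8, 8, 8): truth gives 6, best alternative gives 0.
Others report (6, 6, 14): truth gives 6, best alternative gives 6.
Others report (6, 6, 16): truth gives 6, best alternative gives 6.
Others report (6, 8, 14): truth gives 6, best alternative gives 6.
Others report (6, 8, 16): truth gives 6, best alternative gives 6.
Others report (6, 14, 6): truth gives 6, best alternative gives 6.
(Remaining 58 profiles checked similarly; truth is weakly best in each.)
In every case the truthful report is at least as good as any alternative, so it is a dominant strategy.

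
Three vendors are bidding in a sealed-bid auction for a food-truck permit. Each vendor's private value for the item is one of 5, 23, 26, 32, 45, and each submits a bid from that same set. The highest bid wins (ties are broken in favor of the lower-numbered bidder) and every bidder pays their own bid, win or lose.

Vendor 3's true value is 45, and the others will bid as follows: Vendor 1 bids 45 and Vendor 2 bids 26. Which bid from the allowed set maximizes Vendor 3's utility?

5

Bid 5: loses but pays 5, utility -5.
Bid 23: loses but pays 23, utility -23.
Bid 26: loses but pays 26, utility -26.
Bid 32: loses but pays 32, utility -32.
Bid 45: loses but pays 45, utility -45.
The best choice is 5 with utility -5.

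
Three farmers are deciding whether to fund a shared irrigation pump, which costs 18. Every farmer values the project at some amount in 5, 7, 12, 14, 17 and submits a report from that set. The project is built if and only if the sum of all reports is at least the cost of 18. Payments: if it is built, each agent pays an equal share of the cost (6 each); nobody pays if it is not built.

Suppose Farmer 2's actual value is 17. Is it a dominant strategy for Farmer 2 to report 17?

Check each profile of the others' reports and compare truth against every alternative report.
Others report (5, 5): truth gives 11, best alternative gives 11.
Others report (5, 7): truth gives 11, best alternative gives 11.
Others report (5, 12): truth gives 11, best alternative gives 11.
Others report (5, 14): truth gives 11, best alternative gives 11.
Others report (5, 17): truth gives 11, best alternative gives 11.
Others report (7, 5): truth gives 11, best alternative gives 11.
(Remaining 19 profiles checked similarly; truth is weakly best in each.)
In every case the truthful report is at least as good as any alternative, so it is a dominant strategy.

Yes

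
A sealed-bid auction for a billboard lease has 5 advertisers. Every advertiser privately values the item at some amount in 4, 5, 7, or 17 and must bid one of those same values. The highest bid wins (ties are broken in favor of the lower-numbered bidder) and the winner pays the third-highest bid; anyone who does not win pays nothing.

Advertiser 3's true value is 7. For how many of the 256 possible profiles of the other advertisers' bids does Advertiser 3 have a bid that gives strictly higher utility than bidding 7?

Others bid (4, 4, 4, 17): truth gives 0; bid 17 gives 3 > 0. Violating.
Others bid (4, 4, 5, 17): truth gives 0; bid 17 gives 2 > 0. Violating.
Others bid (4, 4, 17, 4): truth gives 0; bid 17 gives 3 > 0. Violating.
Others bid (4, 4, 17, 5): truth gives 0; bid 17 gives 2 > 0. Violating.
Others bid (4, 4, 4, 4): truth gives 3; no alternative beats it.
Others bid (4, 4, 4, 5): truth gives 3; no alternative beats it.
(Checking all 256 profiles: 32 have a profitable deviation, 224 do not.)

32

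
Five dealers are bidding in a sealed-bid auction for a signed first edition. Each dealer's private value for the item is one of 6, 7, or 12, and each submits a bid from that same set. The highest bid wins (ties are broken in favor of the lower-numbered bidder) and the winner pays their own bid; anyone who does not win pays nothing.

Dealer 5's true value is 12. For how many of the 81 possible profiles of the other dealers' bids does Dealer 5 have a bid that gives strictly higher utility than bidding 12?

1

Others bid (6, 6, 6, 6): truth gives 0; bid 7 gives 5 > 0. Violating.
Others bid (6, 6, 6, 7): truth gives 0; no alternative beats it.
Others bid (6, 6, 6, 12): truth gives 0; no alternative beats it.
(Checking all 81 profiles: 1 has a profitable deviation, 80 do not.)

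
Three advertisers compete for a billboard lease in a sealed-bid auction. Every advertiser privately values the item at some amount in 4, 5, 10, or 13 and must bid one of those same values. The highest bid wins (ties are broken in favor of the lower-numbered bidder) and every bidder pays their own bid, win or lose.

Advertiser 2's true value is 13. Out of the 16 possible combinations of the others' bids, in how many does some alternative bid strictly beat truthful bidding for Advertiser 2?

10

Others bid (4, 4): truth gives 0; bid 5 gives 8 > 0. Violating.
Others bid (4, 5): truth gives 0; bid 5 gives 8 > 0. Violating.
Others bid (4, 10): truth gives 0; bid 10 gives 3 > 0. Violating.
Others bid (5, 4): truth gives 0; bid 10 gives 3 > 0. Violating.
Others bid (4, 13): truth gives 0; no alternative beats it.
Others bid (5, 13): truth gives 0; no alternative beats it.
(Checking all 16 profiles: 10 have a profitable deviation, 6 do not.)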